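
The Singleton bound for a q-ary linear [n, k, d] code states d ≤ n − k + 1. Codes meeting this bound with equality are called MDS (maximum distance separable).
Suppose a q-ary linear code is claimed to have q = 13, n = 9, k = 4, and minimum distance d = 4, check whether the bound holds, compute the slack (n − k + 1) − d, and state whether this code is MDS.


Singleton RHS = n − k + 1 = 6, slack = 2, bound satisfied, not MDS.

Singleton bound: d ≤ n − k + 1.
Here n = 9, k = 4, so n − k + 1 = 6.
Given d = 4, check d ≤ 6: YES.
Slack = (n − k + 1) − d = 2.
The code is NOT MDS (slack = 2 > 0).
Description: the claimed parameters are [9, 4, 4]_13; such a code would be non-MDS.


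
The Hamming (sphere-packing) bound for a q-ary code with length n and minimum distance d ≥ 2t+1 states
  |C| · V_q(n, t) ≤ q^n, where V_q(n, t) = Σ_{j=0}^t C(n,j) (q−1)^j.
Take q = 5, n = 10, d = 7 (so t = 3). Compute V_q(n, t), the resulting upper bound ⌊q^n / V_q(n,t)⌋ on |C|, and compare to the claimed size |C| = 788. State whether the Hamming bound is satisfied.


V_q(n, t) = 8441, q^n = 9765625, Hamming bound = 1156, |C| = 788 ≤ bound (satisfied).

Step 1: Compute V_q(n, t) = Σ_{j=0}^3 C(n, j) (q−1)^j.
  j = 0: C(10,0)·(4)^0 = 1·1 = 1.
  j = 1: C(10,1)·(4)^1 = 10·4 = 40.
  j = 2: C(10,2)·(4)^2 = 45·16 = 720.
  j = 3: C(10,3)·(4)^3 = 120·64 = 7680.
  V_q(n, t) = 1 + 40 + 720 + 7680 = 8441.
Step 2: q^n = 5^10 = 9765625.
Step 3: Hamming bound ⌊q^n / V_q(n,t)⌋ = ⌊9765625/8441⌋ = 1156.
Step 4: Compare |C| = 788 to 1156: satisfied.
The claimed |C| lies below the Hamming bound.


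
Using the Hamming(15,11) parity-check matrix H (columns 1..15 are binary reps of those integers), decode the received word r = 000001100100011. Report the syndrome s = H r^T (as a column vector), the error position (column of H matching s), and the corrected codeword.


s = (1, 0, 1, 0)^T, error position = 10, corrected codeword c = 000001100000011

Compute s = H r^T mod 2 one row at a time:
  s_1 = 0 + 0 + 1 + 0 + 0 + 0 + 1 + 1 = 3 ≡ 1 (mod 2).
  s_2 = 0 + 0 + 1 + 1 + 0 + 0 + 1 + 1 = 4 ≡ 0 (mod 2).
  s_3 = 0 + 0 + 1 + 1 + 1 + 0 + 1 + 1 = 5 ≡ 1 (mod 2).
  s_4 = 0 + 0 + 0 + 1 + 0 + 0 + 0 + 1 = 2 ≡ 0 (mod 2).
s = (1, 0, 1, 0)^T — this equals column 10 of H (binary 1010), so error is at position 10.
Correct: flip bit 10 of r = 000001100100011 to get c = 000001100000011.


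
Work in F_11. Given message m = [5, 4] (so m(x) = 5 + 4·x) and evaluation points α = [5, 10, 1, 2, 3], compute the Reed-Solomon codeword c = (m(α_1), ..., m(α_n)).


c = [3, 1, 9, 2, 6]

Message polynomial: m(x) = 5 + 4·x (mod 11).
For each evaluation point α_i, compute m(α_i) mod 11:
  α_1 = 5: Horner steps 4 → 3, so m(5) = 3.
  α_2 = 10: Horner steps 4 → 1, so m(10) = 1.
  α_3 = 1: Horner steps 4 → 9, so m(1) = 9.
  α_4 = 2: Horner steps 4 → 2, so m(2) = 2.
  α_5 = 3: Horner steps 4 → 6, so m(3) = 6.
Codeword c = [3, 1, 9, 2, 6] ∈ F_11^5.


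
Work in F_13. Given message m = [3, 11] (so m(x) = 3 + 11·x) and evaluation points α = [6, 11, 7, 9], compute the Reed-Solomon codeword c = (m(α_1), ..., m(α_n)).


c = [4, 7, 2, 11]

Message polynomial: m(x) = 3 + 11·x (mod 13).
For each evaluation point α_i, compute m(α_i) mod 13:
  α_1 = 6: Horner steps 11 → 4, so m(6) = 4.
  α_2 = 11: Horner steps 11 → 7, so m(11) = 7.
  α_3 = 7: Horner steps 11 → 2, so m(7) = 2.
  α_4 = 9: Horner steps 11 → 11, so m(9) = 11.
Codeword c = [4, 7, 2, 11] ∈ F_13^4.


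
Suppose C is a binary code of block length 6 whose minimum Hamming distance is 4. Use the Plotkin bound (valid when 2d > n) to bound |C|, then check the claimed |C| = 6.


Plotkin bound M ≤ 4; given |C| = 6 > bound (violated).

Check applicability: 2d = 8, n = 6.
2d − n = 2 > 0, so Plotkin applies.
Compute d/(2d−n) = 4/2 ≈ 2.0000.
⌊d/(2d−n)⌋ = 2.
Plotkin bound: M ≤ 2·2 = 4.
Given |C| = 6, check: VIOLATED.
This |C| is above the Plotkin bound, so no binary code with n = 6, d = 4 and 6 codewords exists.


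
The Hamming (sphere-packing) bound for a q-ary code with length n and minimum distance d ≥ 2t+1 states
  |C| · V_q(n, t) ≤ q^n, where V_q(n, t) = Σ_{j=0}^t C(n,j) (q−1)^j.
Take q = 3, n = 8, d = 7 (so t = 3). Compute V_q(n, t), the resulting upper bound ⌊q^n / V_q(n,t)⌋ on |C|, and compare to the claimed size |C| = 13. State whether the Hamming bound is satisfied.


V_q(n, t) = 577, q^n = 6561, Hamming bound = 11, |C| = 13 > bound (violated).

Step 1: Compute V_q(n, t) = Σ_{j=0}^3 C(n, j) (q−1)^j.
  j = 0: C(8,0)·(2)^0 = 1·1 = 1.
  j = 1: C(8,1)·(2)^1 = 8·2 = 16.
  j = 2: C(8,2)·(2)^2 = 28·4 = 112.
  j = 3: C(8,3)·(2)^3 = 56·8 = 448.
  V_q(n, t) = 1 + 16 + 112 + 448 = 577.
Step 2: q^n = 3^8 = 6561.
Step 3: Hamming bound ⌊q^n / V_q(n,t)⌋ = ⌊6561/577⌋ = 11.
Step 4: Compare |C| = 13 to 11: violated.
The claimed |C| lies above the Hamming bound, so no 3-ary code of length 8 with d ≥ 7 can have 13 codewords.


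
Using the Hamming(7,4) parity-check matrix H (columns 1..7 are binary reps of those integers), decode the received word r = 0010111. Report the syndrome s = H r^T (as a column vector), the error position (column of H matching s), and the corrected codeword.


s = (1, 1, 1)^T, error position = 7, corrected codeword c = 0010110

Compute s = H r^T mod 2 one row at a time:
  s_1 = 0 + 1 + 1 + 1 = 3 ≡ 1 (mod 2).
  s_2 = 0 + 1 + 1 + 1 = 3 ≡ 1 (mod 2).
  s_3 = 0 + 1 + 1 + 1 = 3 ≡ 1 (mod 2).
s = (1, 1, 1)^T — this equals column 7 of H (binary 111), so error is at position 7.
Correct: flip bit 7 of r = 0010111 to get c = 0010110.


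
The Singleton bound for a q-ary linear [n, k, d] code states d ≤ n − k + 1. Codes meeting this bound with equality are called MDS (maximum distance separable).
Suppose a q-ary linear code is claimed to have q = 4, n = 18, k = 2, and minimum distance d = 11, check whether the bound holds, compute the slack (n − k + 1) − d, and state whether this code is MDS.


Singleton RHS = n − k + 1 = 17, slack = 6, bound satisfied, not MDS.

Singleton bound: d ≤ n − k + 1.
Here n = 18, k = 2, so n − k + 1 = 17.
Given d = 11, check d ≤ 17: YES.
Slack = (n − k + 1) − d = 6.
The code is NOT MDS (slack = 6 > 0).
Description: the claimed parameters are [18, 2, 11]_4; such a code would be non-MDS.


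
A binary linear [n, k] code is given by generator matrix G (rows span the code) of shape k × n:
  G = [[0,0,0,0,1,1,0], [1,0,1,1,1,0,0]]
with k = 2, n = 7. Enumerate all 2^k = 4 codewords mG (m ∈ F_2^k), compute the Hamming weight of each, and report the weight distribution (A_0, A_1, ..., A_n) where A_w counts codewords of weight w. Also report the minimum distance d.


Weight distribution: A_0 = 1, A_2 = 1, A_4 = 2. Minimum distance d = 2.

Enumerate all 2^2 = 4 messages m ∈ F_2^2.
For each, compute codeword c = mG in F_2^7, then tally its weight.
  m = 00 → c = 0000000, weight = 0.
  m = 10 → c = 0000110, weight = 2.
  m = 01 → c = 1011100, weight = 4.
  m = 11 → c = 1011010, weight = 4.
Tally weights:
  weight 0: 1 codewords.
  weight 2: 1 codewords.
  weight 4: 2 codewords.
Minimum distance d = smallest w > 0 with A_w > 0 = 2.
Sanity: Σ A_w = 4 = 2^2 = 4 ✓.


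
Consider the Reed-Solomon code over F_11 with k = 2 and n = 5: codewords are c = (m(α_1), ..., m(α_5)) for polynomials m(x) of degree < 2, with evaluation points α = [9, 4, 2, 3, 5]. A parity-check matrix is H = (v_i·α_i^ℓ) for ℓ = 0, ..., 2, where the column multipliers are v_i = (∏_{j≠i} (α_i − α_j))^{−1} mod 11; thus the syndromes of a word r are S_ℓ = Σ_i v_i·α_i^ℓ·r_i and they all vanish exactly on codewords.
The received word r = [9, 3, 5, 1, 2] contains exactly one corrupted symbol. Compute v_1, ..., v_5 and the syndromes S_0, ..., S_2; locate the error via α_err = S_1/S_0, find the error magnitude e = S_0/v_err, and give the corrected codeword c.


S = (3, 9, 5), error at position 4, error magnitude e = 8, c = [9, 3, 5, 4, 2].

Step 1: column multipliers v_i = (∏_{j≠i}(α_i − α_j))^{−1} mod 11.
  i = 1 (α = 9): (9−4)(9−2)(9−3)(9−5) = 5·7·6·4 = 840 ≡ 4, so v_1 = 4^{−1} = 3 (mod 11).
  i = 2 (α = 4): (4−9)(4−2)(4−3)(4−5) = (−5)·2·1·(−1) = 10 ≡ 10, so v_2 = 10^{−1} = 10 (mod 11).
  i = 3 (α = 2): (2−9)(2−4)(2−3)(2−5) = (−7)·(−2)·(−1)·(−3) = 42 ≡ 9, so v_3 = 9^{−1} = 5 (mod 11).
  i = 4 (α = 3): (3−9)(3−4)(3−2)(3−5) = (−6)·(−1)·1·(−2) = −12 ≡ 10, so v_4 = 10^{−1} = 10 (mod 11).
  i = 5 (α = 5): (5−9)(5−4)(5−2)(5−3) = (−4)·1·3·2 = −24 ≡ 9, so v_5 = 9^{−1} = 5 (mod 11).
  v = [3, 10, 5, 10, 5].
Step 2: syndromes of r = [9, 3, 5, 1, 2] (all sums mod 11).
  S_0 = Σ v_i r_i = 3·9 + 10·3 + 5·5 + 10·1 + 5·2 = 102 ≡ 3.
  S_1 = Σ v_i α_i r_i = 3·9·9 + 10·4·3 + 5·2·5 + 10·3·1 + 5·5·2 = 493 ≡ 9.
  α_i^2 mod 11 = [4, 5, 4, 9, 3].
  S_2 = Σ v_i α_i^2 r_i = 3·4·9 + 10·5·3 + 5·4·5 + 10·9·1 + 5·3·2 = 478 ≡ 5.
  S = (3, 9, 5) ≠ 0, so r is not a codeword (an error is present).
Step 3: locate the error. For a single error e at position i, S_ℓ = v_i·e·α_i^ℓ, so α_err = S_1/S_0.
  S_0^{−1} = 3^{−1} = 4 (mod 11), so α_err = 9·4 = 36 ≡ 3 = α_4. Error position i = 4.
  Consistency check: S_2/S_1 = 5·5 = 25 ≡ 3 = α_err ✓ (single-error assumption holds).
Step 4: error magnitude e = S_0/v_4 = S_0·∏_{j≠4}(α_4 − α_j) = 3·10 = 30 ≡ 8 (mod 11).
Step 5: correct position 4: c_4 = r_4 − e = 1 − 8 ≡ 4 (mod 11). Hence c = [9, 3, 5, 4, 2].
  Check: interpolating c through the α_i gives m(x) = 7 + 10·x (degree < 2) with m(α_i) = c_i for every i, so c is indeed a codeword.


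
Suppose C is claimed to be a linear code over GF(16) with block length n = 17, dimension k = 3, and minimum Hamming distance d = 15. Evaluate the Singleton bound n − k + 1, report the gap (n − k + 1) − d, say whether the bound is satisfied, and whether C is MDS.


Singleton RHS = n − k + 1 = 15, slack = 0, bound satisfied, MDS.

Singleton bound: d ≤ n − k + 1.
Here n = 17, k = 3, so n − k + 1 = 15.
Given d = 15, check d ≤ 15: YES.
Slack = (n − k + 1) − d = 0.
The code is MDS (slack = 0).
Description: the claimed parameters are [17, 3, 15]_16; such a code would be MDS (meets Singleton bound).


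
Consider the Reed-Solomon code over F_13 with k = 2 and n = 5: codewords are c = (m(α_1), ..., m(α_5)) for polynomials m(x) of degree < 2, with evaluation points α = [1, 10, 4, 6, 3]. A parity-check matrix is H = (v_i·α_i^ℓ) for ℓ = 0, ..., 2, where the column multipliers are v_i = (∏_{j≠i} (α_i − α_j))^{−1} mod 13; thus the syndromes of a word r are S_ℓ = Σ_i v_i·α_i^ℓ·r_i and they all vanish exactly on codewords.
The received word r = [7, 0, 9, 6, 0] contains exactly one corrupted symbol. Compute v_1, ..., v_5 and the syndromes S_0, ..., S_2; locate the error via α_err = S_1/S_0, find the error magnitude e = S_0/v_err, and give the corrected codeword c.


S = (10, 4, 12), error at position 5, error magnitude e = 9, c = [7, 0, 9, 6, 4].

Step 1: column multipliers v_i = (∏_{j≠i}(α_i − α_j))^{−1} mod 13.
  i = 1 (α = 1): (1−10)(1−4)(1−6)(1−3) = (−9)·(−3)·(−5)·(−2) = 270 ≡ 10, so v_1 = 10^{−1} = 4 (mod 13).
  i = 2 (α = 10): (10−1)(10−4)(10−6)(10−3) = 9·6·4·7 = 1512 ≡ 4, so v_2 = 4^{−1} = 10 (mod 13).
  i = 3 (α = 4): (4−1)(4−10)(4−6)(4−3) = 3·(−6)·(−2)·1 = 36 ≡ 10, so v_3 = 10^{−1} = 4 (mod 13).
  i = 4 (α = 6): (6−1)(6−10)(6−4)(6−3) = 5·(−4)·2·3 = −120 ≡ 10, so v_4 = 10^{−1} = 4 (mod 13).
  i = 5 (α = 3): (3−1)(3−10)(3−4)(3−6) = 2·(−7)·(−1)·(−3) = −42 ≡ 10, so v_5 = 10^{−1} = 4 (mod 13).
  v = [4, 10, 4, 4, 4].
Step 2: syndromes of r = [7, 0, 9, 6, 0] (all sums mod 13).
  S_0 = Σ v_i r_i = 4·7 + 10·0 + 4·9 + 4·6 + 4·0 = 88 ≡ 10.
  S_1 = Σ v_i α_i r_i = 4·1·7 + 10·10·0 + 4·4·9 + 4·6·6 + 4·3·0 = 316 ≡ 4.
  α_i^2 mod 13 = [1, 9, 3, 10, 9].
  S_2 = Σ v_i α_i^2 r_i = 4·1·7 + 10·9·0 + 4·3·9 + 4·10·6 + 4·9·0 = 376 ≡ 12.
  S = (10, 4, 12) ≠ 0, so r is not a codeword (an error is present).
Step 3: locate the error. For a single error e at position i, S_ℓ = v_i·e·α_i^ℓ, so α_err = S_1/S_0.
  S_0^{−1} = 10^{−1} = 4 (mod 13), so α_err = 4·4 = 16 ≡ 3 = α_5. Error position i = 5.
  Consistency check: S_2/S_1 = 12·10 = 120 ≡ 3 = α_err ✓ (single-error assumption holds).
Step 4: error magnitude e = S_0/v_5 = S_0·∏_{j≠5}(α_5 − α_j) = 10·10 = 100 ≡ 9 (mod 13).
Step 5: correct position 5: c_5 = r_5 − e = 0 − 9 ≡ 4 (mod 13). Hence c = [7, 0, 9, 6, 4].
  Check: interpolating c through the α_i gives m(x) = 2 + 5·x (degree < 2) with m(α_i) = c_i for every i, so c is indeed a codeword.


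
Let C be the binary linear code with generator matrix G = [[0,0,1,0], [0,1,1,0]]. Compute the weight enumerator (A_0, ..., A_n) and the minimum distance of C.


Weight distribution: A_0 = 1, A_1 = 2, A_2 = 1. Minimum distance d = 1.

Enumerate all 2^2 = 4 messages m ∈ F_2^2.
For each, compute codeword c = mG in F_2^4, then tally its weight.
  m = 00 → c = 0000, weight = 0.
  m = 10 → c = 0010, weight = 1.
  m = 01 → c = 0110, weight = 2.
  m = 11 → c = 0100, weight = 1.
Tally weights:
  weight 0: 1 codewords.
  weight 1: 2 codewords.
  weight 2: 1 codewords.
Minimum distance d = smallest w > 0 with A_w > 0 = 1.
Sanity: Σ A_w = 4 = 2^2 = 4 ✓.


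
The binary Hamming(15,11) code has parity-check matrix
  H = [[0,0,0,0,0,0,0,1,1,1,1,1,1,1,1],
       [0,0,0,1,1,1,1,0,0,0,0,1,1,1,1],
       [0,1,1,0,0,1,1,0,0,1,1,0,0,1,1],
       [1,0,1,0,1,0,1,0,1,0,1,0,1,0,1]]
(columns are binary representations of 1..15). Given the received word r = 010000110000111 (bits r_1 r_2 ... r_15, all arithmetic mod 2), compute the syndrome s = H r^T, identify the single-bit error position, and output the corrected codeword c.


s = (0, 0, 0, 1)^T, error position = 1, corrected codeword c = 110000110000111

Compute s = H r^T mod 2 one row at a time:
  s_1 = 1 + 0 + 0 + 0 + 0 + 1 + 1 + 1 = 4 ≡ 0 (mod 2).
  s_2 = 0 + 0 + 0 + 1 + 0 + 1 + 1 + 1 = 4 ≡ 0 (mod 2).
  s_3 = 1 + 0 + 0 + 1 + 0 + 0 + 1 + 1 = 4 ≡ 0 (mod 2).
  s_4 = 0 + 0 + 0 + 1 + 0 + 0 + 1 + 1 = 3 ≡ 1 (mod 2).
s = (0, 0, 0, 1)^T — this equals column 1 of H (binary 0001), so error is at position 1.
Correct: flip bit 1 of r = 010000110000111 to get c = 110000110000111.


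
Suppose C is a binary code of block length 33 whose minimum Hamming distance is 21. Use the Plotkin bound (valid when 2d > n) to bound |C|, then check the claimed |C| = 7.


Plotkin bound M ≤ 4; given |C| = 7 > bound (violated).

Check applicability: 2d = 42, n = 33.
2d − n = 9 > 0, so Plotkin applies.
Compute d/(2d−n) = 21/9 ≈ 2.3333.
⌊d/(2d−n)⌋ = 2.
Plotkin bound: M ≤ 2·2 = 4.
Given |C| = 7, check: VIOLATED.
This |C| is above the Plotkin bound, so no binary code with n = 33, d = 21 and 7 codewords exists.


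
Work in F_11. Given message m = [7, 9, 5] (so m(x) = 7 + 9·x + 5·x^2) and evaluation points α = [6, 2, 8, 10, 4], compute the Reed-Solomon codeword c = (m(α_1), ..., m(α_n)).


c = [10, 1, 3, 3, 2]

Message polynomial: m(x) = 7 + 9·x + 5·x^2 (mod 11).
For each evaluation point α_i, compute m(α_i) mod 11:
  α_1 = 6: Horner steps 5 → 6 → 10, so m(6) = 10.
  α_2 = 2: Horner steps 5 → 8 → 1, so m(2) = 1.
  α_3 = 8: Horner steps 5 → 5 → 3, so m(8) = 3.
  α_4 = 10: Horner steps 5 → 4 → 3, so m(10) = 3.
  α_5 = 4: Horner steps 5 → 7 → 2, so m(4) = 2.
Codeword c = [10, 1, 3, 3, 2] ∈ F_11^5.


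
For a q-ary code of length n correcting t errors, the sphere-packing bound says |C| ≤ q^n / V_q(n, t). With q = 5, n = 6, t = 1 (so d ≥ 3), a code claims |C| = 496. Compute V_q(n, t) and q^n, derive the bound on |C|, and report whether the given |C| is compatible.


V_q(n, t) = 25, q^n = 15625, Hamming bound = 625, |C| = 496 ≤ bound (satisfied).

Step 1: Compute V_q(n, t) = Σ_{j=0}^1 C(n, j) (q−1)^j.
  j = 0: C(6,0)·(4)^0 = 1·1 = 1.
  j = 1: C(6,1)·(4)^1 = 6·4 = 24.
  V_q(n, t) = 1 + 24 = 25.
Step 2: q^n = 5^6 = 15625.
Step 3: Hamming bound ⌊q^n / V_q(n,t)⌋ = ⌊15625/25⌋ = 625.
Step 4: Compare |C| = 496 to 625: satisfied.
The claimed |C| lies below the Hamming bound.


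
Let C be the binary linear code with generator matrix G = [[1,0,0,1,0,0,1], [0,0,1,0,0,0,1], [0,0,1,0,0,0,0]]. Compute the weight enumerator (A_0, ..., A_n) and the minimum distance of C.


Weight distribution: A_0 = 1, A_1 = 2, A_2 = 2, A_3 = 2, A_4 = 1. Minimum distance d = 1.

Enumerate all 2^3 = 8 messages m ∈ F_2^3.
For each, compute codeword c = mG in F_2^7, then tally its weight.
  m = 000 → c = 0000000, weight = 0.
  m = 100 → c = 1001001, weight = 3.
  m = 010 → c = 0010001, weight = 2.
  m = 110 → c = 1011000, weight = 3.
  m = 001 → c = 0010000, weight = 1.
  m = 101 → c = 1011001, weight = 4.
  m = 011 → c = 0000001, weight = 1.
  m = 111 → c = 1001000, weight = 2.
Tally weights:
  weight 0: 1 codewords.
  weight 1: 2 codewords.
  weight 2: 2 codewords.
  weight 3: 2 codewords.
  weight 4: 1 codewords.
Minimum distance d = smallest w > 0 with A_w > 0 = 1.
Sanity: Σ A_w = 8 = 2^3 = 8 ✓.


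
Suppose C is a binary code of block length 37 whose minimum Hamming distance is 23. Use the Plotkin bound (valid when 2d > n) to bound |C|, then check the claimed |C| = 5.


Plotkin bound M ≤ 4; given |C| = 5 > bound (violated).

Check applicability: 2d = 46, n = 37.
2d − n = 9 > 0, so Plotkin applies.
Compute d/(2d−n) = 23/9 ≈ 2.5556.
⌊d/(2d−n)⌋ = 2.
Plotkin bound: M ≤ 2·2 = 4.
Given |C| = 5, check: VIOLATED.
This |C| is above the Plotkin bound, so no binary code with n = 37, d = 23 and 5 codewords exists.


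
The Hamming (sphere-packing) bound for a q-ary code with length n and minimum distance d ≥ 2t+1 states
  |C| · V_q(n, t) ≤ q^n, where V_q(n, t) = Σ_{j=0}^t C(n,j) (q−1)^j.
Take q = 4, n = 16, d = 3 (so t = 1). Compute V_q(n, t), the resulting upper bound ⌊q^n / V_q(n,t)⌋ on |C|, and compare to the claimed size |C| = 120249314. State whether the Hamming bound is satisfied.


V_q(n, t) = 49, q^n = 4294967296, Hamming bound = 87652393, |C| = 120249314 > bound (violated).

Step 1: Compute V_q(n, t) = Σ_{j=0}^1 C(n, j) (q−1)^j.
  j = 0: C(16,0)·(3)^0 = 1·1 = 1.
  j = 1: C(16,1)·(3)^1 = 16·3 = 48.
  V_q(n, t) = 1 + 48 = 49.
Step 2: q^n = 4^16 = 4294967296.
Step 3: Hamming bound ⌊q^n / V_q(n,t)⌋ = ⌊4294967296/49⌋ = 87652393.
Step 4: Compare |C| = 120249314 to 87652393: violated.
The claimed |C| lies above the Hamming bound, so no 4-ary code of length 16 with d ≥ 3 can have 120249314 codewords.


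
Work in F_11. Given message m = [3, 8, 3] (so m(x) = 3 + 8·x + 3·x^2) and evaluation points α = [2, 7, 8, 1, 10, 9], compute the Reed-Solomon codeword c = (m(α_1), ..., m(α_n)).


c = [9, 8, 6, 3, 9, 10]

Message polynomial: m(x) = 3 + 8·x + 3·x^2 (mod 11).
For each evaluation point α_i, compute m(α_i) mod 11:
  α_1 = 2: Horner steps 3 → 3 → 9, so m(2) = 9.
  α_2 = 7: Horner steps 3 → 7 → 8, so m(7) = 8.
  α_3 = 8: Horner steps 3 → 10 → 6, so m(8) = 6.
  α_4 = 1: Horner steps 3 → 0 → 3, so m(1) = 3.
  α_5 = 10: Horner steps 3 → 5 → 9, so m(10) = 9.
  α_6 = 9: Horner steps 3 → 2 → 10, so m(9) = 10.
Codeword c = [9, 8, 6, 3, 9, 10] ∈ F_11^6.


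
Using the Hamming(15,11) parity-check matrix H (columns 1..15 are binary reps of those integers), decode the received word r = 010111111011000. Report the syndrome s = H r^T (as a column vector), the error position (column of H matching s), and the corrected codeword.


s = (0, 1, 0, 0)^T, error position = 4, corrected codeword c = 010011111011000

Compute s = H r^T mod 2 one row at a time:
  s_1 = 1 + 1 + 0 + 1 + 1 + 0 + 0 + 0 = 4 ≡ 0 (mod 2).
  s_2 = 1 + 1 + 1 + 1 + 1 + 0 + 0 + 0 = 5 ≡ 1 (mod 2).
  s_3 = 1 + 0 + 1 + 1 + 0 + 1 + 0 + 0 = 4 ≡ 0 (mod 2).
  s_4 = 0 + 0 + 1 + 1 + 1 + 1 + 0 + 0 = 4 ≡ 0 (mod 2).
s = (0, 1, 0, 0)^T — this equals column 4 of H (binary 0100), so error is at position 4.
Correct: flip bit 4 of r = 010111111011000 to get c = 010011111011000.


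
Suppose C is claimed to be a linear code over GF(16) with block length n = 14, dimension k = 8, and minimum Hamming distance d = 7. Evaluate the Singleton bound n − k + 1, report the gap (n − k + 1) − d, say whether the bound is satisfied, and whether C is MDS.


Singleton RHS = n − k + 1 = 7, slack = 0, bound satisfied, MDS.

Singleton bound: d ≤ n − k + 1.
Here n = 14, k = 8, so n − k + 1 = 7.
Given d = 7, check d ≤ 7: YES.
Slack = (n − k + 1) − d = 0.
The code is MDS (slack = 0).
Description: the claimed parameters are [14, 8, 7]_16; such a code would be MDS (meets Singleton bound).


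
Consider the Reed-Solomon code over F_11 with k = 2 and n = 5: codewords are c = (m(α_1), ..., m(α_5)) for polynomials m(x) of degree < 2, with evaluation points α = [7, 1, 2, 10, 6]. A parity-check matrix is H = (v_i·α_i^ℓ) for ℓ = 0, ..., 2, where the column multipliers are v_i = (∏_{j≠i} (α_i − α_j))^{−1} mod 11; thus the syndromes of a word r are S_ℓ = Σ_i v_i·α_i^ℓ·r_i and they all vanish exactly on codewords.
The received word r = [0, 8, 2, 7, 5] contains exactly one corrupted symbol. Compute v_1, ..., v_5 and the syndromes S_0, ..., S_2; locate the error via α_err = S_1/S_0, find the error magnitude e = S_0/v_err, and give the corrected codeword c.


S = (2, 4, 8), error at position 3, error magnitude e = 10, c = [0, 8, 3, 7, 5].

Step 1: column multipliers v_i = (∏_{j≠i}(α_i − α_j))^{−1} mod 11.
  i = 1 (α = 7): (7−1)(7−2)(7−10)(7−6) = 6·5·(−3)·1 = −90 ≡ 9, so v_1 = 9^{−1} = 5 (mod 11).
  i = 2 (α = 1): (1−7)(1−2)(1−10)(1−6) = (−6)·(−1)·(−9)·(−5) = 270 ≡ 6, so v_2 = 6^{−1} = 2 (mod 11).
  i = 3 (α = 2): (2−7)(2−1)(2−10)(2−6) = (−5)·1·(−8)·(−4) = −160 ≡ 5, so v_3 = 5^{−1} = 9 (mod 11).
  i = 4 (α = 10): (10−7)(10−1)(10−2)(10−6) = 3·9·8·4 = 864 ≡ 6, so v_4 = 6^{−1} = 2 (mod 11).
  i = 5 (α = 6): (6−7)(6−1)(6−2)(6−10) = (−1)·5·4·(−4) = 80 ≡ 3, so v_5 = 3^{−1} = 4 (mod 11).
  v = [5, 2, 9, 2, 4].
Step 2: syndromes of r = [0, 8, 2, 7, 5] (all sums mod 11).
  S_0 = Σ v_i r_i = 5·0 + 2·8 + 9·2 + 2·7 + 4·5 = 68 ≡ 2.
  S_1 = Σ v_i α_i r_i = 5·7·0 + 2·1·8 + 9·2·2 + 2·10·7 + 4·6·5 = 312 ≡ 4.
  α_i^2 mod 11 = [5, 1, 4, 1, 3].
  S_2 = Σ v_i α_i^2 r_i = 5·5·0 + 2·1·8 + 9·4·2 + 2·1·7 + 4·3·5 = 162 ≡ 8.
  S = (2, 4, 8) ≠ 0, so r is not a codeword (an error is present).
Step 3: locate the error. For a single error e at position i, S_ℓ = v_i·e·α_i^ℓ, so α_err = S_1/S_0.
  S_0^{−1} = 2^{−1} = 6 (mod 11), so α_err = 4·6 = 24 ≡ 2 = α_3. Error position i = 3.
  Consistency check: S_2/S_1 = 8·3 = 24 ≡ 2 = α_err ✓ (single-error assumption holds).
Step 4: error magnitude e = S_0/v_3 = S_0·∏_{j≠3}(α_3 − α_j) = 2·5 = 10 ≡ 10 (mod 11).
Step 5: correct position 3: c_3 = r_3 − e = 2 − 10 ≡ 3 (mod 11). Hence c = [0, 8, 3, 7, 5].
  Check: interpolating c through the α_i gives m(x) = 2 + 6·x (degree < 2) with m(α_i) = c_i for every i, so c is indeed a codeword.


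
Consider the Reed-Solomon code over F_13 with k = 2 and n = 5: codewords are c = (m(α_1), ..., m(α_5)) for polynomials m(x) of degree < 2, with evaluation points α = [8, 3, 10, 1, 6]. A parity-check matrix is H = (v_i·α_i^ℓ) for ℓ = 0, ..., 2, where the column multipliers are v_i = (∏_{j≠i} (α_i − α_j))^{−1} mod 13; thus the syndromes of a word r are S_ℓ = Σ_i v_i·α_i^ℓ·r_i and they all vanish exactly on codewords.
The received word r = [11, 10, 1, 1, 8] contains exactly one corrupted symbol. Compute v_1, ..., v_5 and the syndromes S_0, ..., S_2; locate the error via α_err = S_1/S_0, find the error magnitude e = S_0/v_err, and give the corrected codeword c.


S = (12, 12, 12), error at position 4, error magnitude e = 7, c = [11, 10, 1, 7, 8].

Step 1: column multipliers v_i = (∏_{j≠i}(α_i − α_j))^{−1} mod 13.
  i = 1 (α = 8): (8−3)(8−10)(8−1)(8−6) = 5·(−2)·7·2 = −140 ≡ 3, so v_1 = 3^{−1} = 9 (mod 13).
  i = 2 (α = 3): (3−8)(3−10)(3−1)(3−6) = (−5)·(−7)·2·(−3) = −210 ≡ 11, so v_2 = 11^{−1} = 6 (mod 13).
  i = 3 (α = 10): (10−8)(10−3)(10−1)(10−6) = 2·7·9·4 = 504 ≡ 10, so v_3 = 10^{−1} = 4 (mod 13).
  i = 4 (α = 1): (1−8)(1−3)(1−10)(1−6) = (−7)·(−2)·(−9)·(−5) = 630 ≡ 6, so v_4 = 6^{−1} = 11 (mod 13).
  i = 5 (α = 6): (6−8)(6−3)(6−10)(6−1) = (−2)·3·(−4)·5 = 120 ≡ 3, so v_5 = 3^{−1} = 9 (mod 13).
  v = [9, 6, 4, 11, 9].
Step 2: syndromes of r = [11, 10, 1, 1, 8] (all sums mod 13).
  S_0 = Σ v_i r_i = 9·11 + 6·10 + 4·1 + 11·1 + 9·8 = 246 ≡ 12.
  S_1 = Σ v_i α_i r_i = 9·8·11 + 6·3·10 + 4·10·1 + 11·1·1 + 9·6·8 = 1455 ≡ 12.
  α_i^2 mod 13 = [12, 9, 9, 1, 10].
  S_2 = Σ v_i α_i^2 r_i = 9·12·11 + 6·9·10 + 4·9·1 + 11·1·1 + 9·10·8 = 2495 ≡ 12.
  S = (12, 12, 12) ≠ 0, so r is not a codeword (an error is present).
Step 3: locate the error. For a single error e at position i, S_ℓ = v_i·e·α_i^ℓ, so α_err = S_1/S_0.
  S_0^{−1} = 12^{−1} = 12 (mod 13), so α_err = 12·12 = 144 ≡ 1 = α_4. Error position i = 4.
  Consistency check: S_2/S_1 = 12·12 = 144 ≡ 1 = α_err ✓ (single-error assumption holds).
Step 4: error magnitude e = S_0/v_4 = S_0·∏_{j≠4}(α_4 − α_j) = 12·6 = 72 ≡ 7 (mod 13).
Step 5: correct position 4: c_4 = r_4 − e = 1 − 7 ≡ 7 (mod 13). Hence c = [11, 10, 1, 7, 8].
  Check: interpolating c through the α_i gives m(x) = 12 + 8·x (degree < 2) with m(α_i) = c_i for every i, so c is indeed a codeword.


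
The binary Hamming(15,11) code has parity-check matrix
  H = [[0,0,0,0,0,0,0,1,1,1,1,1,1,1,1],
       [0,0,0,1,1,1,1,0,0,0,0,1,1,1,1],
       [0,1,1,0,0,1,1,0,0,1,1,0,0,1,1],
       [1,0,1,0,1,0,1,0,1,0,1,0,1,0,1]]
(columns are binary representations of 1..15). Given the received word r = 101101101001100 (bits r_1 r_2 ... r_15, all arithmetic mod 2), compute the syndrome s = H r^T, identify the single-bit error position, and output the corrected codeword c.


s = (1, 1, 1, 1)^T, error position = 15, corrected codeword c = 101101101001101

Compute s = H r^T mod 2 one row at a time:
  s_1 = 0 + 1 + 0 + 0 + 1 + 1 + 0 + 0 = 3 ≡ 1 (mod 2).
  s_2 = 1 + 0 + 1 + 1 + 1 + 1 + 0 + 0 = 5 ≡ 1 (mod 2).
  s_3 = 0 + 1 + 1 + 1 + 0 + 0 + 0 + 0 = 3 ≡ 1 (mod 2).
  s_4 = 1 + 1 + 0 + 1 + 1 + 0 + 1 + 0 = 5 ≡ 1 (mod 2).
s = (1, 1, 1, 1)^T — this equals column 15 of H (binary 1111), so error is at position 15.
Correct: flip bit 15 of r = 101101101001100 to get c = 101101101001101.


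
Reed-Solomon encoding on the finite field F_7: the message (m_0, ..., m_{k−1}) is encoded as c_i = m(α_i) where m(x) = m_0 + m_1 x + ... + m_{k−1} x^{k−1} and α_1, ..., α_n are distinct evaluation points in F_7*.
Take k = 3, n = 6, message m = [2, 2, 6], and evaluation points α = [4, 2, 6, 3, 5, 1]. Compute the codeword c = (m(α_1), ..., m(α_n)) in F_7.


c = [1, 2, 6, 6, 1, 3]

Message polynomial: m(x) = 2 + 2·x + 6·x^2 (mod 7).
For each evaluation point α_i, compute m(α_i) mod 7:
  α_1 = 4: Horner steps 6 → 5 → 1, so m(4) = 1.
  α_2 = 2: Horner steps 6 → 0 → 2, so m(2) = 2.
  α_3 = 6: Horner steps 6 → 3 → 6, so m(6) = 6.
  α_4 = 3: Horner steps 6 → 6 → 6, so m(3) = 6.
  α_5 = 5: Horner steps 6 → 4 → 1, so m(5) = 1.
  α_6 = 1: Horner steps 6 → 1 → 3, so m(1) = 3.
Codeword c = [1, 2, 6, 6, 1, 3] ∈ F_7^6.


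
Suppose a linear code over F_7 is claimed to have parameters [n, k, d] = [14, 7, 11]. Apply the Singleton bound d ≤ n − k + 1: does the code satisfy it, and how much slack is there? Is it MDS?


Singleton RHS = n − k + 1 = 8, slack = -3, bound violated (no such code; not MDS).

Singleton bound: d ≤ n − k + 1.
Here n = 14, k = 7, so n − k + 1 = 8.
Given d = 11, check d ≤ 8: NO.
Slack = (n − k + 1) − d = -3.
The slack is negative: d = 11 exceeds n − k + 1 = 8 by 3, so the Singleton bound is violated and no linear [14, 7, 11]_7 code can exist. In particular it is not MDS (MDS requires d = n − k + 1 exactly).
Description: the claimed parameters are [14, 7, 11]_7; such a code would be impossible (violates the Singleton bound).


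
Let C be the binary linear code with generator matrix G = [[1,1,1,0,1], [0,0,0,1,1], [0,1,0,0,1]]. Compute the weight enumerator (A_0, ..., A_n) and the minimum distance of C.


Weight distribution: A_0 = 1, A_2 = 4, A_4 = 3. Minimum distance d = 2.

Enumerate all 2^3 = 8 messages m ∈ F_2^3.
For each, compute codeword c = mG in F_2^5, then tally its weight.
  m = 000 → c = 00000, weight = 0.
  m = 100 → c = 11101, weight = 4.
  m = 010 → c = 00011, weight = 2.
  m = 110 → c = 11110, weight = 4.
  m = 001 → c = 01001, weight = 2.
  m = 101 → c = 10100, weight = 2.
  m = 011 → c = 01010, weight = 2.
  m = 111 → c = 10111, weight = 4.
Tally weights:
  weight 0: 1 codewords.
  weight 2: 4 codewords.
  weight 4: 3 codewords.
Minimum distance d = smallest w > 0 with A_w > 0 = 2.
Sanity: Σ A_w = 8 = 2^3 = 8 ✓.


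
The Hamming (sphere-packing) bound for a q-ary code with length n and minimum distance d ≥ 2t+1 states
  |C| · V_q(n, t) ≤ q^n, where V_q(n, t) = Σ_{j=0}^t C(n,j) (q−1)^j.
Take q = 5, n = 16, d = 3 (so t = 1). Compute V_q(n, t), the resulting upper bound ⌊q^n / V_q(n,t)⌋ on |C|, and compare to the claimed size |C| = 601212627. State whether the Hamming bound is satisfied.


V_q(n, t) = 65, q^n = 152587890625, Hamming bound = 2347506009, |C| = 601212627 ≤ bound (satisfied).

Step 1: Compute V_q(n, t) = Σ_{j=0}^1 C(n, j) (q−1)^j.
  j = 0: C(16,0)·(4)^0 = 1·1 = 1.
  j = 1: C(16,1)·(4)^1 = 16·4 = 64.
  V_q(n, t) = 1 + 64 = 65.
Step 2: q^n = 5^16 = 152587890625.
Step 3: Hamming bound ⌊q^n / V_q(n,t)⌋ = ⌊152587890625/65⌋ = 2347506009.
Step 4: Compare |C| = 601212627 to 2347506009: satisfied.
The claimed |C| lies below the Hamming bound.


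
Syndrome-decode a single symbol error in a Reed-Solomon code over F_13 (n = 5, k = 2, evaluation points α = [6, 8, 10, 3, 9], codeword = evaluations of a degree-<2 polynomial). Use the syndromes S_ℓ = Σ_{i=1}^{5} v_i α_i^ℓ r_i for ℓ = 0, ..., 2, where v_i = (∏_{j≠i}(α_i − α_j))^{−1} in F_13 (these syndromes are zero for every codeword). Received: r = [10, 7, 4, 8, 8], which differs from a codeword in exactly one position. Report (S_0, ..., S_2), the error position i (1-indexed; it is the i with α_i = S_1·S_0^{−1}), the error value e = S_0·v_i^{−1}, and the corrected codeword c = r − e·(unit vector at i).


S = (6, 2, 5), error at position 5, error magnitude e = 9, c = [10, 7, 4, 8, 12].

Step 1: column multipliers v_i = (∏_{j≠i}(α_i − α_j))^{−1} mod 13.
  i = 1 (α = 6): (6−8)(6−10)(6−3)(6−9) = (−2)·(−4)·3·(−3) = −72 ≡ 6, so v_1 = 6^{−1} = 11 (mod 13).
  i = 2 (α = 8): (8−6)(8−10)(8−3)(8−9) = 2·(−2)·5·(−1) = 20 ≡ 7, so v_2 = 7^{−1} = 2 (mod 13).
  i = 3 (α = 10): (10−6)(10−8)(10−3)(10−9) = 4·2·7·1 = 56 ≡ 4, so v_3 = 4^{−1} = 10 (mod 13).
  i = 4 (α = 3): (3−6)(3−8)(3−10)(3−9) = (−3)·(−5)·(−7)·(−6) = 630 ≡ 6, so v_4 = 6^{−1} = 11 (mod 13).
  i = 5 (α = 9): (9−6)(9−8)(9−10)(9−3) = 3·1·(−1)·6 = −18 ≡ 8, so v_5 = 8^{−1} = 5 (mod 13).
  v = [11, 2, 10, 11, 5].
Step 2: syndromes of r = [10, 7, 4, 8, 8] (all sums mod 13).
  S_0 = Σ v_i r_i = 11·10 + 2·7 + 10·4 + 11·8 + 5·8 = 292 ≡ 6.
  S_1 = Σ v_i α_i r_i = 11·6·10 + 2·8·7 + 10·10·4 + 11·3·8 + 5·9·8 = 1796 ≡ 2.
  α_i^2 mod 13 = [10, 12, 9, 9, 3].
  S_2 = Σ v_i α_i^2 r_i = 11·10·10 + 2·12·7 + 10·9·4 + 11·9·8 + 5·3·8 = 2540 ≡ 5.
  S = (6, 2, 5) ≠ 0, so r is not a codeword (an error is present).
Step 3: locate the error. For a single error e at position i, S_ℓ = v_i·e·α_i^ℓ, so α_err = S_1/S_0.
  S_0^{−1} = 6^{−1} = 11 (mod 13), so α_err = 2·11 = 22 ≡ 9 = α_5. Error position i = 5.
  Consistency check: S_2/S_1 = 5·7 = 35 ≡ 9 = α_err ✓ (single-error assumption holds).
Step 4: error magnitude e = S_0/v_5 = S_0·∏_{j≠5}(α_5 − α_j) = 6·8 = 48 ≡ 9 (mod 13).
Step 5: correct position 5: c_5 = r_5 − e = 8 − 9 ≡ 12 (mod 13). Hence c = [10, 7, 4, 8, 12].
  Check: interpolating c through the α_i gives m(x) = 6 + 5·x (degree < 2) with m(α_i) = c_i for every i, so c is indeed a codeword.


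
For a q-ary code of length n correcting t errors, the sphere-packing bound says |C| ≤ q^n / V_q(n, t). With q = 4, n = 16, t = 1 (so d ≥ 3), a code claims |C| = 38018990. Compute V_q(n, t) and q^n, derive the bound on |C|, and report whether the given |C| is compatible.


V_q(n, t) = 49, q^n = 4294967296, Hamming bound = 87652393, |C| = 38018990 ≤ bound (satisfied).

Step 1: Compute V_q(n, t) = Σ_{j=0}^1 C(n, j) (q−1)^j.
  j = 0: C(16,0)·(3)^0 = 1·1 = 1.
  j = 1: C(16,1)·(3)^1 = 16·3 = 48.
  V_q(n, t) = 1 + 48 = 49.
Step 2: q^n = 4^16 = 4294967296.
Step 3: Hamming bound ⌊q^n / V_q(n,t)⌋ = ⌊4294967296/49⌋ = 87652393.
Step 4: Compare |C| = 38018990 to 87652393: satisfied.
The claimed |C| lies below the Hamming bound.


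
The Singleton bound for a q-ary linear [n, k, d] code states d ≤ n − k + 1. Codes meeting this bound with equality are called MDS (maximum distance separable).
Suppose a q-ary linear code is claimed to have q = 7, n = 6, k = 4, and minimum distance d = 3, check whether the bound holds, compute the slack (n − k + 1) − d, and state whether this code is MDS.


Singleton RHS = n − k + 1 = 3, slack = 0, bound satisfied, MDS.

Singleton bound: d ≤ n − k + 1.
Here n = 6, k = 4, so n − k + 1 = 3.
Given d = 3, check d ≤ 3: YES.
Slack = (n − k + 1) − d = 0.
The code is MDS (slack = 0).
Description: the claimed parameters are [6, 4, 3]_7; such a code would be MDS (meets Singleton bound).


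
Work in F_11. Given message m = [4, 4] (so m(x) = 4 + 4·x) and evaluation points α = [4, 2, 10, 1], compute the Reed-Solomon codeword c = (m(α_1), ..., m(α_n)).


c = [9, 1, 0, 8]

Message polynomial: m(x) = 4 + 4·x (mod 11).
For each evaluation point α_i, compute m(α_i) mod 11:
  α_1 = 4: Horner steps 4 → 9, so m(4) = 9.
  α_2 = 2: Horner steps 4 → 1, so m(2) = 1.
  α_3 = 10: Horner steps 4 → 0, so m(10) = 0.
  α_4 = 1: Horner steps 4 → 8, so m(1) = 8.
Codeword c = [9, 1, 0, 8] ∈ F_11^4.


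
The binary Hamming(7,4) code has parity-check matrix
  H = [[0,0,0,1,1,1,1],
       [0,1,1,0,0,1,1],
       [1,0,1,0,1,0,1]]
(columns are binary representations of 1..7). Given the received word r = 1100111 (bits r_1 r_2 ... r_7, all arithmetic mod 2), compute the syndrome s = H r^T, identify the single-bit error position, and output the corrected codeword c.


s = (1, 1, 1)^T, error position = 7, corrected codeword c = 1100110

Compute s = H r^T mod 2 one row at a time:
  s_1 = 0 + 1 + 1 + 1 = 3 ≡ 1 (mod 2).
  s_2 = 1 + 0 + 1 + 1 = 3 ≡ 1 (mod 2).
  s_3 = 1 + 0 + 1 + 1 = 3 ≡ 1 (mod 2).
s = (1, 1, 1)^T — this equals column 7 of H (binary 111), so error is at position 7.
Correct: flip bit 7 of r = 1100111 to get c = 1100110.


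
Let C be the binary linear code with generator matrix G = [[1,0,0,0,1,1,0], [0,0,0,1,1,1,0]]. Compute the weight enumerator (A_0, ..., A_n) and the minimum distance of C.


Weight distribution: A_0 = 1, A_2 = 1, A_3 = 2. Minimum distance d = 2.

Enumerate all 2^2 = 4 messages m ∈ F_2^2.
For each, compute codeword c = mG in F_2^7, then tally its weight.
  m = 00 → c = 0000000, weight = 0.
  m = 10 → c = 1000110, weight = 3.
  m = 01 → c = 0001110, weight = 3.
  m = 11 → c = 1001000, weight = 2.
Tally weights:
  weight 0: 1 codewords.
  weight 2: 1 codewords.
  weight 3: 2 codewords.
Minimum distance d = smallest w > 0 with A_w > 0 = 2.
Sanity: Σ A_w = 4 = 2^2 = 4 ✓.


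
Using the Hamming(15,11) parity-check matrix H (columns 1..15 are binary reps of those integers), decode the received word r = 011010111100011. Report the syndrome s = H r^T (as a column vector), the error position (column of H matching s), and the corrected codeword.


s = (1, 0, 0, 1)^T, error position = 9, corrected codeword c = 011010110100011

Compute s = H r^T mod 2 one row at a time:
  s_1 = 1 + 1 + 1 + 0 + 0 + 0 + 1 + 1 = 5 ≡ 1 (mod 2).
  s_2 = 0 + 1 + 0 + 1 + 0 + 0 + 1 + 1 = 4 ≡ 0 (mod 2).
  s_3 = 1 + 1 + 0 + 1 + 1 + 0 + 1 + 1 = 6 ≡ 0 (mod 2).
  s_4 = 0 + 1 + 1 + 1 + 1 + 0 + 0 + 1 = 5 ≡ 1 (mod 2).
s = (1, 0, 0, 1)^T — this equals column 9 of H (binary 1001), so error is at position 9.
Correct: flip bit 9 of r = 011010111100011 to get c = 011010110100011.


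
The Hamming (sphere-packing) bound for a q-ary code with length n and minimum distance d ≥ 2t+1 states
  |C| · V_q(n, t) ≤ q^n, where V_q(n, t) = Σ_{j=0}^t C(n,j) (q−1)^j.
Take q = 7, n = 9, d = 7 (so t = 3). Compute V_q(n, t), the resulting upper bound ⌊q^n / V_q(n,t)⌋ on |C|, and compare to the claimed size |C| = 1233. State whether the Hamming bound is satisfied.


V_q(n, t) = 19495, q^n = 40353607, Hamming bound = 2069, |C| = 1233 ≤ bound (satisfied).

Step 1: Compute V_q(n, t) = Σ_{j=0}^3 C(n, j) (q−1)^j.
  j = 0: C(9,0)·(6)^0 = 1·1 = 1.
  j = 1: C(9,1)·(6)^1 = 9·6 = 54.
  j = 2: C(9,2)·(6)^2 = 36·36 = 1296.
  j = 3: C(9,3)·(6)^3 = 84·216 = 18144.
  V_q(n, t) = 1 + 54 + 1296 + 18144 = 19495.
Step 2: q^n = 7^9 = 40353607.
Step 3: Hamming bound ⌊q^n / V_q(n,t)⌋ = ⌊40353607/19495⌋ = 2069.
Step 4: Compare |C| = 1233 to 2069: satisfied.
The claimed |C| lies below the Hamming bound.


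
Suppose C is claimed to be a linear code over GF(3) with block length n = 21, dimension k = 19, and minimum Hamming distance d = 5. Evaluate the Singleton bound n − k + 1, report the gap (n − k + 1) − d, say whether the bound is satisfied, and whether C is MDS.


Singleton RHS = n − k + 1 = 3, slack = -2, bound violated (no such code; not MDS).

Singleton bound: d ≤ n − k + 1.
Here n = 21, k = 19, so n − k + 1 = 3.
Given d = 5, check d ≤ 3: NO.
Slack = (n − k + 1) − d = -2.
The slack is negative: d = 5 exceeds n − k + 1 = 3 by 2, so the Singleton bound is violated and no linear [21, 19, 5]_3 code can exist. In particular it is not MDS (MDS requires d = n − k + 1 exactly).
Description: the claimed parameters are [21, 19, 5]_3; such a code would be impossible (violates the Singleton bound).


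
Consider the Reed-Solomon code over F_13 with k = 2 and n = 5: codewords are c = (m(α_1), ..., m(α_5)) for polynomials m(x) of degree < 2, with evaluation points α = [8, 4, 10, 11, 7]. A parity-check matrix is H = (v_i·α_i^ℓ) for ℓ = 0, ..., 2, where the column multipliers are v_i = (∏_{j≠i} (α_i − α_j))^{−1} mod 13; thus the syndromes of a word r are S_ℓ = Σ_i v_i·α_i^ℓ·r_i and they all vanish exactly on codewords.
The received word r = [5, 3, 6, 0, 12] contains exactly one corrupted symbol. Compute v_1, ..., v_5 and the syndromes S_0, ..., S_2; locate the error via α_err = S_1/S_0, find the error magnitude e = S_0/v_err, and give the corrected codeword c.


S = (9, 11, 12), error at position 5, error magnitude e = 1, c = [5, 3, 6, 0, 11].

Step 1: column multipliers v_i = (∏_{j≠i}(α_i − α_j))^{−1} mod 13.
  i = 1 (α = 8): (8−4)(8−10)(8−11)(8−7) = 4·(−2)·(−3)·1 = 24 ≡ 11, so v_1 = 11^{−1} = 6 (mod 13).
  i = 2 (α = 4): (4−8)(4−10)(4−11)(4−7) = (−4)·(−6)·(−7)·(−3) = 504 ≡ 10, so v_2 = 10^{−1} = 4 (mod 13).
  i = 3 (α = 10): (10−8)(10−4)(10−11)(10−7) = 2·6·(−1)·3 = −36 ≡ 3, so v_3 = 3^{−1} = 9 (mod 13).
  i = 4 (α = 11): (11−8)(11−4)(11−10)(11−7) = 3·7·1·4 = 84 ≡ 6, so v_4 = 6^{−1} = 11 (mod 13).
  i = 5 (α = 7): (7−8)(7−4)(7−10)(7−11) = (−1)·3·(−3)·(−4) = −36 ≡ 3, so v_5 = 3^{−1} = 9 (mod 13).
  v = [6, 4, 9, 11, 9].
Step 2: syndromes of r = [5, 3, 6, 0, 12] (all sums mod 13).
  S_0 = Σ v_i r_i = 6·5 + 4·3 + 9·6 + 11·0 + 9·12 = 204 ≡ 9.
  S_1 = Σ v_i α_i r_i = 6·8·5 + 4·4·3 + 9·10·6 + 11·11·0 + 9·7·12 = 1584 ≡ 11.
  α_i^2 mod 13 = [12, 3, 9, 4, 10].
  S_2 = Σ v_i α_i^2 r_i = 6·12·5 + 4·3·3 + 9·9·6 + 11·4·0 + 9·10·12 = 1962 ≡ 12.
  S = (9, 11, 12) ≠ 0, so r is not a codeword (an error is present).
Step 3: locate the error. For a single error e at position i, S_ℓ = v_i·e·α_i^ℓ, so α_err = S_1/S_0.
  S_0^{−1} = 9^{−1} = 3 (mod 13), so α_err = 11·3 = 33 ≡ 7 = α_5. Error position i = 5.
  Consistency check: S_2/S_1 = 12·6 = 72 ≡ 7 = α_err ✓ (single-error assumption holds).
Step 4: error magnitude e = S_0/v_5 = S_0·∏_{j≠5}(α_5 − α_j) = 9·3 = 27 ≡ 1 (mod 13).
Step 5: correct position 5: c_5 = r_5 − e = 12 − 1 ≡ 11 (mod 13). Hence c = [5, 3, 6, 0, 11].
  Check: interpolating c through the α_i gives m(x) = 1 + 7·x (degree < 2) with m(α_i) = c_i for every i, so c is indeed a codeword.
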